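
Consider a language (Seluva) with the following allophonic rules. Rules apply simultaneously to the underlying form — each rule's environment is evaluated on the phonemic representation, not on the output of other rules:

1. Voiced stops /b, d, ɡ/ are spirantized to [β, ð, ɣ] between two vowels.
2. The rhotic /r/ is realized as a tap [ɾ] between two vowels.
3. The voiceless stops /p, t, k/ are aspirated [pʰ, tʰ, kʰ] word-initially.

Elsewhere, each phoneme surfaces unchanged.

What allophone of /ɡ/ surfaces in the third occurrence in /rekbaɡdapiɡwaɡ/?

/ɡ/ (word-final) is in the target of rule 1 but the environment (between two vowels) is not met → [ɡ].

[ɡ]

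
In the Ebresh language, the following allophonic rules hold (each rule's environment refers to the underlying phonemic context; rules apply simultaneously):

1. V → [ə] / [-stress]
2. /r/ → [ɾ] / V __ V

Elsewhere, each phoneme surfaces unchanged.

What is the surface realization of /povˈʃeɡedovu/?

/p/ — not in any rule's target class → [p].
/o/ (between /p/ and /v/) occurs in an unstressed syllable → [ə] by rule 1.
/v/ (between /o/ and /ʃ/) is unaffected → [v].
/ʃ/ (between /v/ and /e/): no rule targets it → [ʃ].
/e/ (between /ʃ/ and /ɡ/): rule 1 targets it, but not in an unstressed syllable → unchanged [e].
/ɡ/ stays [ɡ].
/e/ meets the environment for rule 1 (in an unstressed syllable) → [ə].
/d/ — not in any rule's target class → [d].
/o/ (between /d/ and /v/): in an unstressed syllable, so rule 1 applies → [ə].
/v/ (between /o/ and /u/) is unaffected → [v].
/u/ (word-final): in an unstressed syllable, so rule 1 applies → [ə].

[pəvˈʃeɡədəvə]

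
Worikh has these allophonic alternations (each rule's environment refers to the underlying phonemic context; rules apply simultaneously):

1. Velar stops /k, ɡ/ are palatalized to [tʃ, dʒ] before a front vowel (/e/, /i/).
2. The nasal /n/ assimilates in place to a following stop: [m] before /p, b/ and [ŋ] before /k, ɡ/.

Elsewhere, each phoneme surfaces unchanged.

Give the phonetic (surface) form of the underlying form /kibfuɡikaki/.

[tʃibfudʒikatʃi]

Rule 1 applies to /k/ (word-initial: before a front vowel) → [tʃ].
/i/ — not in any rule's target class → [i].
/b/ (between /i/ and /f/) is unaffected → [b].
/f/ — not in any rule's target class → [f].
/u/ (between /f/ and /ɡ/) is unaffected → [u].
/ɡ/ — between /u/ and /i/, before a front vowel — surfaces as [dʒ] (rule 1).
/i/ (between /ɡ/ and /k/): no rule targets it → [i].
/k/ (between /i/ and /a/): rule 1 targets it, but not before a front vowel → unchanged [k].
/a/ stays [a].
/k/ meets the environment for rule 1 (before a front vowel) → [tʃ].
/i/ stays [i].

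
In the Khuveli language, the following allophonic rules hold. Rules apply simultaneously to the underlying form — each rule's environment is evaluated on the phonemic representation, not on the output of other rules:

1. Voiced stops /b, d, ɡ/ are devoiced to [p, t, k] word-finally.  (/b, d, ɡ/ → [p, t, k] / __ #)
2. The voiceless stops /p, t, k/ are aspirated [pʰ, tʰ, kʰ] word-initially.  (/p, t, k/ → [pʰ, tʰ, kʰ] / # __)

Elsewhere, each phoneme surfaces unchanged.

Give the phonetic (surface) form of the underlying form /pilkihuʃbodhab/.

/p/ meets the environment for rule 2 (word-initially) → [pʰ].
/i/ — not in any rule's target class → [i].
/l/ (between /i/ and /k/) is unaffected → [l].
/k/ (between /l/ and /i/): rule 2 targets it, but not word-initially → unchanged [k].
/i/ — not in any rule's target class → [i].
/h/ stays [h].
/u/ (between /h/ and /ʃ/): no rule targets it → [u].
/ʃ/ (between /u/ and /b/) is unaffected → [ʃ].
/b/ (between /ʃ/ and /o/) fails the environment for rule 1, so it stays [b].
/o/ stays [o].
/d/ (between /o/ and /h/): rule 1 targets it, but not word-finally → unchanged [d].
/h/ (between /d/ and /a/): no rule targets it → [h].
/a/ (between /h/ and /b/): no rule targets it → [a].
Rule 1 applies to /b/ (word-final: word-finally) → [p].

[pʰilkihuʃbodhap]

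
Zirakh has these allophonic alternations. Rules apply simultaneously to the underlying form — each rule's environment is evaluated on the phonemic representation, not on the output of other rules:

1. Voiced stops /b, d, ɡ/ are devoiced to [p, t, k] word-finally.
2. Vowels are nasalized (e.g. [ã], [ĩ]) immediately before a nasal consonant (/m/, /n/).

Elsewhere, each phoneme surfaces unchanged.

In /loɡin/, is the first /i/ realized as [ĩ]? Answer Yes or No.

/i/ meets the environment for rule 2 (before a nasal consonant) → [ĩ].
The actual realization is [ĩ], which matches [ĩ].

Yes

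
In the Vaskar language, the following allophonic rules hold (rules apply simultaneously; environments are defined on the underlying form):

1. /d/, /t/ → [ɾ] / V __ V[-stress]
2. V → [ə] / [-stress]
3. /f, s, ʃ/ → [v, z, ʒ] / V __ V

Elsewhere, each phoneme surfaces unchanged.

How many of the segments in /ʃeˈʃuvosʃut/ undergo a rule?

4

Segments that undergo a rule: /e/ → [ə] (rule 2); /ʃ/ → [ʒ] (rule 3); /o/ → [ə] (rule 2); /u/ → [ə] (rule 2).
All other segments surface unchanged.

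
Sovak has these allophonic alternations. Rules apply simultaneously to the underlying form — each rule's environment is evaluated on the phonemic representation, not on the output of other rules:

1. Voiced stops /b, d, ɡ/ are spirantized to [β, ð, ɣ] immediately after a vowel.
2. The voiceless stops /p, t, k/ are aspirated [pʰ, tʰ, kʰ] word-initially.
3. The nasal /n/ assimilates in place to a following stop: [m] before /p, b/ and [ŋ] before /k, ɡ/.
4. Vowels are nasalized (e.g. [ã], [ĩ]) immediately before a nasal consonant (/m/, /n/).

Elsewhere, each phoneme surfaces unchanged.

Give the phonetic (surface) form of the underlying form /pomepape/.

[pʰõmepape]

/p/ — word-initial, word-initially — surfaces as [pʰ] (rule 2).
/o/ (between /p/ and /m/): before a nasal consonant, so rule 4 applies → [õ].
/e/ (between /m/ and /p/) fails the environment for rule 4, so it stays [e].
/p/ — between /e/ and /a/; rule 2 does not apply here → [p].
/a/ (between /p/ and /p/) is in the target of rule 4 but the environment (before a nasal consonant) is not met → [a].
/p/ (between /a/ and /e/) fails the environment for rule 2, so it stays [p].
/e/ (word-final): rule 4 targets it, but not before a nasal consonant → unchanged [e].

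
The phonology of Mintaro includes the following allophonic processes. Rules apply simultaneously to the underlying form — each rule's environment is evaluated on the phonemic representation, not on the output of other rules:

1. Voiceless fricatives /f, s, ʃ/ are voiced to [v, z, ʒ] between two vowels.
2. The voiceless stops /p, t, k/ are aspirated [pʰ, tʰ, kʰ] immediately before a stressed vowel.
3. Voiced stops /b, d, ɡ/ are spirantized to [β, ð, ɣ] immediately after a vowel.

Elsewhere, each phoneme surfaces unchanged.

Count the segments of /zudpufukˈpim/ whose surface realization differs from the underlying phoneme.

3

Segments that undergo a rule: /d/ → [ð] (rule 3); /f/ → [v] (rule 1); /p/ → [pʰ] (rule 2).
All other segments surface unchanged.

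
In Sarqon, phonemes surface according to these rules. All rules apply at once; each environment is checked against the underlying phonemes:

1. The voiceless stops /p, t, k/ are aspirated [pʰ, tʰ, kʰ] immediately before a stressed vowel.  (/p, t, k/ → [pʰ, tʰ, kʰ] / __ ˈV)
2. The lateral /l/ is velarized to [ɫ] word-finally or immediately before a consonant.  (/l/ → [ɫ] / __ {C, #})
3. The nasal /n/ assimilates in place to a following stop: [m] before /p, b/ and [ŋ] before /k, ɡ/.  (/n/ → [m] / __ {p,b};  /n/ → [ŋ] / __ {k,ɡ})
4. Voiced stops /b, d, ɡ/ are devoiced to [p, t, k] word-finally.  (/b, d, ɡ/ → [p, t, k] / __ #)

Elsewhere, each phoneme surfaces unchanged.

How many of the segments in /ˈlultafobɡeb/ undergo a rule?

Segments that undergo a rule: /l/ → [ɫ] (rule 2); /b/ → [p] (rule 4).
All other segments surface unchanged.

2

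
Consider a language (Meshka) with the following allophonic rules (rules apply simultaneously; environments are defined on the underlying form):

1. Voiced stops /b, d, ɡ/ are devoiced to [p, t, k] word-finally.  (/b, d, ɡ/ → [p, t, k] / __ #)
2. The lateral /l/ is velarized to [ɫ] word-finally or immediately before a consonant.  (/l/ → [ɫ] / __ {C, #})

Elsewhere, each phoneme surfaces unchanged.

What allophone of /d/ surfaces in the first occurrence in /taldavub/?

[d]

/d/ — between /l/ and /a/; rule 1 does not apply here → [d].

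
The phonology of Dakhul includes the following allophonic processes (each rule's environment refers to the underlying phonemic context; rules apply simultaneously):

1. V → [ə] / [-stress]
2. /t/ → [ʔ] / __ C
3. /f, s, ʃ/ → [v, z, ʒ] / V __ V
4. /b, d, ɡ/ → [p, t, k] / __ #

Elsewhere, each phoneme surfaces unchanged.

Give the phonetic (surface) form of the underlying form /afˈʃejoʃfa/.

Rule 1 applies to /a/ (word-initial: in an unstressed syllable) → [ə].
/f/ (between /a/ and /ʃ/) fails the environment for rule 3, so it stays [f].
/ʃ/ (between /f/ and /e/) is in the target of rule 3 but the environment (between two vowels) is not met → [ʃ].
/e/ (between /ʃ/ and /j/) is in the target of rule 1 but the environment (in an unstressed syllable) is not met → [e].
/o/ (between /j/ and /ʃ/) occurs in an unstressed syllable → [ə] by rule 1.
/ʃ/ — between /o/ and /f/; rule 3 does not apply here → [ʃ].
/f/ (between /ʃ/ and /a/): rule 3 targets it, but not between two vowels → unchanged [f].
/a/ — word-final, in an unstressed syllable — surfaces as [ə] (rule 1).

[əfˈʃejəʃfə]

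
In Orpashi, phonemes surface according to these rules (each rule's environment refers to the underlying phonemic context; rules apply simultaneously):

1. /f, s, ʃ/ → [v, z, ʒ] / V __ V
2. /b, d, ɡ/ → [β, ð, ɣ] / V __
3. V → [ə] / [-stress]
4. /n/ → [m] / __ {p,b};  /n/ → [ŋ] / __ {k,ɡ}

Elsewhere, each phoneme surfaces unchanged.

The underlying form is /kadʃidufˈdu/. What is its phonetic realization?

/k/ stays [k].
/a/ meets the environment for rule 3 (in an unstressed syllable) → [ə].
/d/ (between /a/ and /ʃ/) occurs immediately after a vowel → [ð] by rule 2.
/ʃ/ (between /d/ and /i/) is in the target of rule 1 but the environment (between two vowels) is not met → [ʃ].
/i/ meets the environment for rule 3 (in an unstressed syllable) → [ə].
Rule 2 applies to /d/ (between /i/ and /u/: immediately after a vowel) → [ð].
/u/ (between /d/ and /f/) occurs in an unstressed syllable → [ə] by rule 3.
/f/ — between /u/ and /d/; rule 1 does not apply here → [f].
/d/ (between /f/ and /u/): rule 2 targets it, but not immediately after a vowel → unchanged [d].
/u/ — word-final; rule 3 does not apply here → [u].

[kəðʃəðəfˈdu]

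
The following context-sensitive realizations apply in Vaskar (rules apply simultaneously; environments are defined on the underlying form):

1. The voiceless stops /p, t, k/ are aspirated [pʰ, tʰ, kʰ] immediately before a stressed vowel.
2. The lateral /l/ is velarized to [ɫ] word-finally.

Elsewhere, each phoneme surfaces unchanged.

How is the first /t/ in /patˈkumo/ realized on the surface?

/t/ — between /a/ and /k/; rule 1 does not apply here → [t].

[t]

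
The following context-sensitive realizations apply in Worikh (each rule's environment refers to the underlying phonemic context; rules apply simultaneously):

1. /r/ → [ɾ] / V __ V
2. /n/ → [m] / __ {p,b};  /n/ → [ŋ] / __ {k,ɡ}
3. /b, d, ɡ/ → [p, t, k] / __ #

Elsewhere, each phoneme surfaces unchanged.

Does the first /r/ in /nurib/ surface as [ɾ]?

Yes

/r/ — between /u/ and /i/, between two vowels — surfaces as [ɾ] (rule 1).
The actual realization is [ɾ], which matches [ɾ].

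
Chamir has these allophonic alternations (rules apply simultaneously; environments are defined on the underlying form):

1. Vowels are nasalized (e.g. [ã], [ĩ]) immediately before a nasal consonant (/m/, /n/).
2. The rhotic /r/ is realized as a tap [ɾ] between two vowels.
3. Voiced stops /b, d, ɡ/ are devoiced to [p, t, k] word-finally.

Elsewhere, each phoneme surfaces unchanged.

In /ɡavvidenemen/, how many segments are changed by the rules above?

Segments that undergo a rule: /e/ → [ẽ] (rule 1); /e/ → [ẽ] (rule 1); /e/ → [ẽ] (rule 1).
All other segments surface unchanged.

3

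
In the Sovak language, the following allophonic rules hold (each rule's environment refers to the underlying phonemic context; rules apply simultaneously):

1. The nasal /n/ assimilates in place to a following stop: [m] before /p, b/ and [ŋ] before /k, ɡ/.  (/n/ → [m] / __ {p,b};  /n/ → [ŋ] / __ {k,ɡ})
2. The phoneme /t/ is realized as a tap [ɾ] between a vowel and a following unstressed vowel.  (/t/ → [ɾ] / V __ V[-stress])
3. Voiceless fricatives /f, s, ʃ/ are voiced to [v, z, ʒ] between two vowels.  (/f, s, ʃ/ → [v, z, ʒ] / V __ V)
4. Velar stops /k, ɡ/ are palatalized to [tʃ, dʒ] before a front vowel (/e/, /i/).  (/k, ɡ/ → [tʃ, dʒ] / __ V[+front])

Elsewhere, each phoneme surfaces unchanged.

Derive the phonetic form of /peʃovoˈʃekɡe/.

[peʒovoˈʒekdʒe]

/p/ (word-initial) is unaffected → [p].
/e/ stays [e].
Rule 3 applies to /ʃ/ (between /e/ and /o/: between two vowels) → [ʒ].
/o/ stays [o].
/v/ (between /o/ and /o/) is unaffected → [v].
/o/ (between /v/ and /ʃ/): no rule targets it → [o].
/ʃ/ meets the environment for rule 3 (between two vowels) → [ʒ].
/e/ — not in any rule's target class → [e].
/k/ (between /e/ and /ɡ/): rule 4 targets it, but not before a front vowel → unchanged [k].
/ɡ/ (between /k/ and /e/): before a front vowel, so rule 4 applies → [dʒ].
/e/ stays [e].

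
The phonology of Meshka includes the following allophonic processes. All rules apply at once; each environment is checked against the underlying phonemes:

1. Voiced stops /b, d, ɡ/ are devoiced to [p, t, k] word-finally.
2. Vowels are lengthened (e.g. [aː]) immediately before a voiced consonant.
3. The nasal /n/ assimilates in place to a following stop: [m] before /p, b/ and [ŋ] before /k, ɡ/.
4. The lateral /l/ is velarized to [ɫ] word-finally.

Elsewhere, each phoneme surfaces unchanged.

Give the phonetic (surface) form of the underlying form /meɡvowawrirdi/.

[meːɡvoːwaːwriːrdi]

/m/ — not in any rule's target class → [m].
Rule 2 applies to /e/ (between /m/ and /ɡ/: before a voiced consonant) → [eː].
/ɡ/ (between /e/ and /v/) is in the target of rule 1 but the environment (word-finally) is not met → [ɡ].
/v/ stays [v].
Rule 2 applies to /o/ (between /v/ and /w/: before a voiced consonant) → [oː].
/w/ — not in any rule's target class → [w].
/a/ — between /w/ and /w/, before a voiced consonant — surfaces as [aː] (rule 2).
/w/ stays [w].
/r/ (between /w/ and /i/): no rule targets it → [r].
/i/ (between /r/ and /r/): before a voiced consonant, so rule 2 applies → [iː].
/r/ (between /i/ and /d/) is unaffected → [r].
/d/ (between /r/ and /i/): rule 1 targets it, but not word-finally → unchanged [d].
/i/ — word-final; rule 2 does not apply here → [i].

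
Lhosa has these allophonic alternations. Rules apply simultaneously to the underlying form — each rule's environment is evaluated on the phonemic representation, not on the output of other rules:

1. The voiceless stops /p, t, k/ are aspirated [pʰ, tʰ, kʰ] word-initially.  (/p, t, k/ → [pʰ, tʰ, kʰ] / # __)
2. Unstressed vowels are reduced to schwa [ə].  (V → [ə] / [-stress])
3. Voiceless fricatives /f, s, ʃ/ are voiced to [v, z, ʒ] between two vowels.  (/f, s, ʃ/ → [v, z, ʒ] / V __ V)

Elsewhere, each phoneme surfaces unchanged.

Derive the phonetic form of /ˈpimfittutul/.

[ˈpʰimfəttətəl]

/p/ — word-initial, word-initially — surfaces as [pʰ] (rule 1).
/i/ (between /p/ and /m/) is in the target of rule 2 but the environment (in an unstressed syllable) is not met → [i].
/m/ (between /i/ and /f/): no rule targets it → [m].
/f/ (between /m/ and /i/) fails the environment for rule 3, so it stays [f].
/i/ — between /f/ and /t/, in an unstressed syllable — surfaces as [ə] (rule 2).
/t/ (between /i/ and /t/) is in the target of rule 1 but the environment (word-initially) is not met → [t].
/t/ (between /t/ and /u/) is in the target of rule 1 but the environment (word-initially) is not met → [t].
Rule 2 applies to /u/ (between /t/ and /t/: in an unstressed syllable) → [ə].
/t/ (between /u/ and /u/): rule 1 targets it, but not word-initially → unchanged [t].
/u/ — between /t/ and /l/, in an unstressed syllable — surfaces as [ə] (rule 2).
/l/ (word-final) is unaffected → [l].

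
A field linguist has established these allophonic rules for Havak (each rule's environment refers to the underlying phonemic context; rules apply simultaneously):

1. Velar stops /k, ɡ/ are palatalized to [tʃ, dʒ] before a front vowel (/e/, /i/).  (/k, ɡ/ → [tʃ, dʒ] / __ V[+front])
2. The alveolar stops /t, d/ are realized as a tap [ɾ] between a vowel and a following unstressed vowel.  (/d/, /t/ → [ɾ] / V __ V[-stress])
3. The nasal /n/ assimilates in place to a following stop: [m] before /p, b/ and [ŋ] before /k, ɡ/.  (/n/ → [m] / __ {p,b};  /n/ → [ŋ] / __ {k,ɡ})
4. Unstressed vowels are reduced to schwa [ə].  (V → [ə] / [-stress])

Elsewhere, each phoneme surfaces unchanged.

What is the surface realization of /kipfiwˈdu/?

[tʃəpfəwˈdu]

/k/ meets the environment for rule 1 (before a front vowel) → [tʃ].
Rule 4 applies to /i/ (between /k/ and /p/: in an unstressed syllable) → [ə].
/p/ — not in any rule's target class → [p].
/f/ — not in any rule's target class → [f].
/i/ (between /f/ and /w/): in an unstressed syllable, so rule 4 applies → [ə].
/w/ — not in any rule's target class → [w].
/d/ (between /w/ and /u/) fails the environment for rule 2, so it stays [d].
/u/ (word-final): rule 4 targets it, but not in an unstressed syllable → unchanged [u].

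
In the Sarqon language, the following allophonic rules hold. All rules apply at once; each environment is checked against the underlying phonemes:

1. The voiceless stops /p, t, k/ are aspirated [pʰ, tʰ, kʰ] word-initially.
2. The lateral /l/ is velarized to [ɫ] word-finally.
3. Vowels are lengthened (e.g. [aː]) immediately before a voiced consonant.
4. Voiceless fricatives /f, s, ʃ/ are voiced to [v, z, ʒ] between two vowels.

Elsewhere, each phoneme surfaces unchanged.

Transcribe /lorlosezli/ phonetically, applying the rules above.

/l/ (word-initial): rule 2 targets it, but not word-finally → unchanged [l].
/o/ — between /l/ and /r/, before a voiced consonant — surfaces as [oː] (rule 3).
/r/ — not in any rule's target class → [r].
/l/ (between /r/ and /o/) is in the target of rule 2 but the environment (word-finally) is not met → [l].
/o/ — between /l/ and /s/; rule 3 does not apply here → [o].
/s/ meets the environment for rule 4 (between two vowels) → [z].
/e/ (between /s/ and /z/): before a voiced consonant, so rule 3 applies → [eː].
/z/ (between /e/ and /l/) is unaffected → [z].
/l/ — between /z/ and /i/; rule 2 does not apply here → [l].
/i/ (word-final) fails the environment for rule 3, so it stays [i].

[loːrlozeːzli]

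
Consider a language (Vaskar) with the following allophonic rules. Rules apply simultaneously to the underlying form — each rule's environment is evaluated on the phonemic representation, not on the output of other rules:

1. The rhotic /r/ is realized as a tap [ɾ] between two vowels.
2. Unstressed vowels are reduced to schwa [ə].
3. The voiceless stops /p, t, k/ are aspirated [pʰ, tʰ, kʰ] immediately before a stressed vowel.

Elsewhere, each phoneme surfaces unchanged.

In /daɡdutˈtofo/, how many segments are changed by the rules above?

4

Segments that undergo a rule: /a/ → [ə] (rule 2); /u/ → [ə] (rule 2); /t/ → [tʰ] (rule 3); /o/ → [ə] (rule 2).
All other segments surface unchanged.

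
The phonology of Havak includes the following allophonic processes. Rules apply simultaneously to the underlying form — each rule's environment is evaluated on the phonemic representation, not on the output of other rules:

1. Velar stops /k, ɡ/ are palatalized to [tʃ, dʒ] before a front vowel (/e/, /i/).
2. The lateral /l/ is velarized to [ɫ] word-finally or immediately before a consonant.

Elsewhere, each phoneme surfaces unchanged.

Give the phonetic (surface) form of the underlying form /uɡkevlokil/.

[uɡtʃevlotʃiɫ]

/u/ — not in any rule's target class → [u].
/ɡ/ (between /u/ and /k/) fails the environment for rule 1, so it stays [ɡ].
/k/ meets the environment for rule 1 (before a front vowel) → [tʃ].
/e/ (between /k/ and /v/) is unaffected → [e].
/v/ — not in any rule's target class → [v].
/l/ — between /v/ and /o/; rule 2 does not apply here → [l].
/o/ (between /l/ and /k/): no rule targets it → [o].
/k/ — between /o/ and /i/, before a front vowel — surfaces as [tʃ] (rule 1).
/i/ stays [i].
/l/ (word-final) occurs word-finally or immediately before a consonant → [ɫ] by rule 2.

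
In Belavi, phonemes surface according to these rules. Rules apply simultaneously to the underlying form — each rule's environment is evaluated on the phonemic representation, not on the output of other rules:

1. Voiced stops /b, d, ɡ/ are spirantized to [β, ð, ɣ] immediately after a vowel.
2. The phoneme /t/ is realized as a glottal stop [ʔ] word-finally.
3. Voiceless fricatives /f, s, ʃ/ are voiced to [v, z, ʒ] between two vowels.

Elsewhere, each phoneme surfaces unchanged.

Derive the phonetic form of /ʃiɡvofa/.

/ʃ/ (word-initial) is in the target of rule 3 but the environment (between two vowels) is not met → [ʃ].
/i/ stays [i].
/ɡ/ (between /i/ and /v/): immediately after a vowel, so rule 1 applies → [ɣ].
/v/ stays [v].
/o/ (between /v/ and /f/): no rule targets it → [o].
/f/ (between /o/ and /a/): between two vowels, so rule 3 applies → [v].
/a/ (word-final): no rule targets it → [a].

[ʃiɣvova]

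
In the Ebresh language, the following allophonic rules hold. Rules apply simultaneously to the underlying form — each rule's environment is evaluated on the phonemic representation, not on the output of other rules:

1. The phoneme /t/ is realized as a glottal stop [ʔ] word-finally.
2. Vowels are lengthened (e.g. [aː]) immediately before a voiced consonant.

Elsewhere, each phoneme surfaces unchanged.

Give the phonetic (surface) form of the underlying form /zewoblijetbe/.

/e/ (between /z/ and /w/): before a voiced consonant, so rule 2 applies → [eː].
/o/ (between /w/ and /b/) occurs before a voiced consonant → [oː] by rule 2.
/i/ (between /l/ and /j/) occurs before a voiced consonant → [iː] by rule 2.
/e/ — between /j/ and /t/; rule 2 does not apply here → [e].
/t/ (between /e/ and /b/): rule 1 targets it, but not word-finally → unchanged [t].
/e/ (word-final): rule 2 targets it, but not before a voiced consonant → unchanged [e].

[zeːwoːbliːjetbe]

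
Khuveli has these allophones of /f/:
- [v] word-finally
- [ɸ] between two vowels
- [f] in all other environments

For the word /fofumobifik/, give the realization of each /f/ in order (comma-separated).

Occurrence 1 (position 1): no conditioning environment matches → elsewhere allophone [f].
Occurrence 2 (position 3): between two vowels → [ɸ].
Occurrence 3 (position 9): between two vowels → [ɸ].

[f], [ɸ], [ɸ]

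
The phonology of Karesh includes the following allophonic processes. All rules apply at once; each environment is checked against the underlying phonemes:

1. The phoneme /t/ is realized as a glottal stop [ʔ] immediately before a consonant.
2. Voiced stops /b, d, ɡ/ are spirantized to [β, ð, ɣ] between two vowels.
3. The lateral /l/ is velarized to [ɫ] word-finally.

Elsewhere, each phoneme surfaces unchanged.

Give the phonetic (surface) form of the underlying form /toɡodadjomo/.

/t/ (word-initial) is in the target of rule 1 but the environment (immediately before a consonant) is not met → [t].
/o/ (between /t/ and /ɡ/): no rule targets it → [o].
/ɡ/ (between /o/ and /o/) occurs between two vowels → [ɣ] by rule 2.
/o/ — not in any rule's target class → [o].
/d/ (between /o/ and /a/) occurs between two vowels → [ð] by rule 2.
/a/ stays [a].
/d/ (between /a/ and /j/) fails the environment for rule 2, so it stays [d].
/j/ (between /d/ and /o/) is unaffected → [j].
/o/ stays [o].
/m/ (between /o/ and /o/): no rule targets it → [m].
/o/ stays [o].

[toɣoðadjomo]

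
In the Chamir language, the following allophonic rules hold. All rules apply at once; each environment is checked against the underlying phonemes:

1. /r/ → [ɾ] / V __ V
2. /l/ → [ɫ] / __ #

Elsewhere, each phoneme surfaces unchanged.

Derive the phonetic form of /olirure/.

[oliɾuɾe]

/o/ stays [o].
/l/ (between /o/ and /i/) is in the target of rule 2 but the environment (word-finally) is not met → [l].
/i/ stays [i].
/r/ (between /i/ and /u/) occurs between two vowels → [ɾ] by rule 1.
/u/ (between /r/ and /r/) is unaffected → [u].
/r/ (between /u/ and /e/) occurs between two vowels → [ɾ] by rule 1.
/e/ stays [e].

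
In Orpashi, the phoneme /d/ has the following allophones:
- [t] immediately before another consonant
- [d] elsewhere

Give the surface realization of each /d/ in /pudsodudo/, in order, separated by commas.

Occurrence 1 (position 3): immediately before another consonant → [t].
Occurrence 2 (position 6): no conditioning environment matches → elsewhere allophone [d].
Occurrence 3 (position 8): no conditioning environment matches → elsewhere allophone [d].

[t], [d], [d]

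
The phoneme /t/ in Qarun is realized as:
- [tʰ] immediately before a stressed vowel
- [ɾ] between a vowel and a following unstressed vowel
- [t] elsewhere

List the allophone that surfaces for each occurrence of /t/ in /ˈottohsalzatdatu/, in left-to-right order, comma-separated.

Occurrence 1 (position 2): no conditioning environment matches → elsewhere allophone [t].
Occurrence 2 (position 3): no conditioning environment matches → elsewhere allophone [t].
Occurrence 3 (position 11): no conditioning environment matches → elsewhere allophone [t].
Occurrence 4 (position 14): between a vowel and an unstressed vowel → [ɾ].

[t], [t], [t], [ɾ]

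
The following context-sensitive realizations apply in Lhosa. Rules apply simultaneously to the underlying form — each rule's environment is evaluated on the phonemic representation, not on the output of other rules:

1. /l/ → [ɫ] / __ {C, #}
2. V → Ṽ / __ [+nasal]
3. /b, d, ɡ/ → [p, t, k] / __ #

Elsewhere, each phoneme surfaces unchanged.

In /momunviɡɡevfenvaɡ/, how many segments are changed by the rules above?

4

Segments that undergo a rule: /o/ → [õ] (rule 2); /u/ → [ũ] (rule 2); /e/ → [ẽ] (rule 2); /ɡ/ → [k] (rule 3).
All other segments surface unchanged.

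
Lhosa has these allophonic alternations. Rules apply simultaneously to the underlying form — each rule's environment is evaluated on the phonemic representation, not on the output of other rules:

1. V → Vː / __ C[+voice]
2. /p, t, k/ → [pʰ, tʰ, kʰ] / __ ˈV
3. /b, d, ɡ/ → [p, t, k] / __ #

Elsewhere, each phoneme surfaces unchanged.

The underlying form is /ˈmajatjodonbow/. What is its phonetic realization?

/m/ stays [m].
Rule 1 applies to /a/ (between /m/ and /j/: before a voiced consonant) → [aː].
/j/ stays [j].
/a/ (between /j/ and /t/) is in the target of rule 1 but the environment (before a voiced consonant) is not met → [a].
/t/ (between /a/ and /j/) is in the target of rule 2 but the environment (immediately before a stressed vowel) is not met → [t].
/j/ (between /t/ and /o/) is unaffected → [j].
/o/ meets the environment for rule 1 (before a voiced consonant) → [oː].
/d/ (between /o/ and /o/) fails the environment for rule 3, so it stays [d].
Rule 1 applies to /o/ (between /d/ and /n/: before a voiced consonant) → [oː].
/n/ — not in any rule's target class → [n].
/b/ (between /n/ and /o/) fails the environment for rule 3, so it stays [b].
/o/ (between /b/ and /w/): before a voiced consonant, so rule 1 applies → [oː].
/w/ — not in any rule's target class → [w].

[ˈmaːjatjoːdoːnboːw]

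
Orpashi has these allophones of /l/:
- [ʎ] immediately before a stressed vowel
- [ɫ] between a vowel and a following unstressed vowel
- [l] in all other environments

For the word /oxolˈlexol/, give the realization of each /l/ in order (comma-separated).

[l], [ʎ], [l]

Occurrence 1 (position 4): no conditioning environment matches → elsewhere allophone [l].
Occurrence 2 (position 5): immediately before a stressed vowel → [ʎ].
Occurrence 3 (position 9): no conditioning environment matches → elsewhere allophone [l].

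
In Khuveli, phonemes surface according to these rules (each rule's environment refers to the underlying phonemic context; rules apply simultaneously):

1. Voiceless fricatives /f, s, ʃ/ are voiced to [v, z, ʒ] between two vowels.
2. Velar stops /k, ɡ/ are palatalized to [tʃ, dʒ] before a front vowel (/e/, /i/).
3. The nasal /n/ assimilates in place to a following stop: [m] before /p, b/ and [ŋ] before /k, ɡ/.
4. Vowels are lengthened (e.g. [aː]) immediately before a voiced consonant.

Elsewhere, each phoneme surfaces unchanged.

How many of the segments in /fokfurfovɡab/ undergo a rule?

3

Segments that undergo a rule: /u/ → [uː] (rule 4); /o/ → [oː] (rule 4); /a/ → [aː] (rule 4).
All other segments surface unchanged.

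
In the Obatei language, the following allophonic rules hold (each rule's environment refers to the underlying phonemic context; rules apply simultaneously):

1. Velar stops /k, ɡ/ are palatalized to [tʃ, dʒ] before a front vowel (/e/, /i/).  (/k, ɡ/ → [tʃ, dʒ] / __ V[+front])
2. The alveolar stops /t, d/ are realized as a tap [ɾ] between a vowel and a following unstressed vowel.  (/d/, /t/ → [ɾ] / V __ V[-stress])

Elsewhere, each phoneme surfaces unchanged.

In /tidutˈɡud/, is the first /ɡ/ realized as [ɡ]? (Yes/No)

Yes

/ɡ/ — between /t/ and /u/; rule 1 does not apply here → [ɡ].
The actual realization is [ɡ], which matches [ɡ].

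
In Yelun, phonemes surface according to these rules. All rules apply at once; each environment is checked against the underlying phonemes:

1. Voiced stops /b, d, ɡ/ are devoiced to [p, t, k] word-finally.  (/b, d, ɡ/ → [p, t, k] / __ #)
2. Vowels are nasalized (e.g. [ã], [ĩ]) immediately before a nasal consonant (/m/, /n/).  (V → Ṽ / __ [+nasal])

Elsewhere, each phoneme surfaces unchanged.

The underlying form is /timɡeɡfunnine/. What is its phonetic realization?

[tĩmɡeɡfũnnĩne]

/t/ (word-initial): no rule targets it → [t].
/i/ (between /t/ and /m/) occurs before a nasal consonant → [ĩ] by rule 2.
/m/ (between /i/ and /ɡ/) is unaffected → [m].
/ɡ/ — between /m/ and /e/; rule 1 does not apply here → [ɡ].
/e/ (between /ɡ/ and /ɡ/) is in the target of rule 2 but the environment (before a nasal consonant) is not met → [e].
/ɡ/ (between /e/ and /f/) fails the environment for rule 1, so it stays [ɡ].
/f/ (between /ɡ/ and /u/) is unaffected → [f].
/u/ meets the environment for rule 2 (before a nasal consonant) → [ũ].
/n/ stays [n].
/n/ (between /n/ and /i/): no rule targets it → [n].
Rule 2 applies to /i/ (between /n/ and /n/: before a nasal consonant) → [ĩ].
/n/ stays [n].
/e/ — word-final; rule 2 does not apply here → [e].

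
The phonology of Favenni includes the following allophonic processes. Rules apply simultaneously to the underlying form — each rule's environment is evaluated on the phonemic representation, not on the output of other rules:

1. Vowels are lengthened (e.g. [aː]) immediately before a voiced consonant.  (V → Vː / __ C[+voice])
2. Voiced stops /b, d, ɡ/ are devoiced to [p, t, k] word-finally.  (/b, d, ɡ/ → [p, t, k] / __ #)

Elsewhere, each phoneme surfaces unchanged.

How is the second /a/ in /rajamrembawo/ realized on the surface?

/a/ (between /j/ and /m/): before a voiced consonant, so rule 1 applies → [aː].

[aː]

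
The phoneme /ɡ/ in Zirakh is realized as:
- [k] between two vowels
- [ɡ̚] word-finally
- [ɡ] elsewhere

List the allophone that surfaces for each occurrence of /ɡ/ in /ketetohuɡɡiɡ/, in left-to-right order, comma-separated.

[ɡ], [ɡ], [ɡ̚]

Occurrence 1 (position 9): no conditioning environment matches → elsewhere allophone [ɡ].
Occurrence 2 (position 10): no conditioning environment matches → elsewhere allophone [ɡ].
Occurrence 3 (position 12): word-finally → [ɡ̚].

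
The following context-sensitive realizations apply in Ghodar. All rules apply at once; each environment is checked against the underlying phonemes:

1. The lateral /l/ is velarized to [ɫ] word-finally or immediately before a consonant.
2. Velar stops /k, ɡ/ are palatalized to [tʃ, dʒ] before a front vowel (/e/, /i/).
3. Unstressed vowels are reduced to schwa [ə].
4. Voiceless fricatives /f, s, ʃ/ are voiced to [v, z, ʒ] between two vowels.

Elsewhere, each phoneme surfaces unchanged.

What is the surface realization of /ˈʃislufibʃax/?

/ʃ/ (word-initial) is in the target of rule 4 but the environment (between two vowels) is not met → [ʃ].
/i/ — between /ʃ/ and /s/; rule 3 does not apply here → [i].
/s/ (between /i/ and /l/): rule 4 targets it, but not between two vowels → unchanged [s].
/l/ (between /s/ and /u/): rule 1 targets it, but not word-finally or immediately before a consonant → unchanged [l].
Rule 3 applies to /u/ (between /l/ and /f/: in an unstressed syllable) → [ə].
/f/ (between /u/ and /i/): between two vowels, so rule 4 applies → [v].
/i/ — between /f/ and /b/, in an unstressed syllable — surfaces as [ə] (rule 3).
/b/ (between /i/ and /ʃ/): no rule targets it → [b].
/ʃ/ — between /b/ and /a/; rule 4 does not apply here → [ʃ].
/a/ — between /ʃ/ and /x/, in an unstressed syllable — surfaces as [ə] (rule 3).
/x/ (word-final) is unaffected → [x].

[ˈʃisləvəbʃəx]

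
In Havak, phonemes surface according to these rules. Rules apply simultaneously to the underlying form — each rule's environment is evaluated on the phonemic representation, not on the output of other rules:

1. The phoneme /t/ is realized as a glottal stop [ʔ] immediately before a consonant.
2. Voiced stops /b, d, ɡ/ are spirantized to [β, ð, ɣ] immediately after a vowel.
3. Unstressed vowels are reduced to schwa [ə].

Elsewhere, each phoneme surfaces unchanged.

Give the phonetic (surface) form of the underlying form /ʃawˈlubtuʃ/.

/ʃ/ (word-initial) is unaffected → [ʃ].
Rule 3 applies to /a/ (between /ʃ/ and /w/: in an unstressed syllable) → [ə].
/w/ stays [w].
/l/ (between /w/ and /u/) is unaffected → [l].
/u/ — between /l/ and /b/; rule 3 does not apply here → [u].
Rule 2 applies to /b/ (between /u/ and /t/: immediately after a vowel) → [β].
/t/ — between /b/ and /u/; rule 1 does not apply here → [t].
/u/ — between /t/ and /ʃ/, in an unstressed syllable — surfaces as [ə] (rule 3).
/ʃ/ — not in any rule's target class → [ʃ].

[ʃəwˈluβtəʃ]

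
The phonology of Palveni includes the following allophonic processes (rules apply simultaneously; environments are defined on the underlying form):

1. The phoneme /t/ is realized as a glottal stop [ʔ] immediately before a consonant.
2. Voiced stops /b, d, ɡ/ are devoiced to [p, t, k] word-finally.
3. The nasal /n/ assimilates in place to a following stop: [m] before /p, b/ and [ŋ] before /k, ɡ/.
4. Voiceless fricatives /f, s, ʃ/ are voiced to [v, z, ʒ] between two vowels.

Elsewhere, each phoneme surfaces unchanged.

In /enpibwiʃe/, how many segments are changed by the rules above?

2

Segments that undergo a rule: /n/ → [m] (rule 3); /ʃ/ → [ʒ] (rule 4).
All other segments surface unchanged.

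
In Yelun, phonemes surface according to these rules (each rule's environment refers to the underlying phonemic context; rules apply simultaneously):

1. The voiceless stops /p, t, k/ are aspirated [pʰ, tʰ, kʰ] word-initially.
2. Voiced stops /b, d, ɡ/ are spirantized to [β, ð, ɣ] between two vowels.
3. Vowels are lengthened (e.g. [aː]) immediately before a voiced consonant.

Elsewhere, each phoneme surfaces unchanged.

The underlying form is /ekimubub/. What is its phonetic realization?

/e/ (word-initial) is in the target of rule 3 but the environment (before a voiced consonant) is not met → [e].
/k/ (between /e/ and /i/) fails the environment for rule 1, so it stays [k].
/i/ meets the environment for rule 3 (before a voiced consonant) → [iː].
/m/ stays [m].
/u/ (between /m/ and /b/) occurs before a voiced consonant → [uː] by rule 3.
Rule 2 applies to /b/ (between /u/ and /u/: between two vowels) → [β].
Rule 3 applies to /u/ (between /b/ and /b/: before a voiced consonant) → [uː].
/b/ (word-final): rule 2 targets it, but not between two vowels → unchanged [b].

[ekiːmuːβuːb]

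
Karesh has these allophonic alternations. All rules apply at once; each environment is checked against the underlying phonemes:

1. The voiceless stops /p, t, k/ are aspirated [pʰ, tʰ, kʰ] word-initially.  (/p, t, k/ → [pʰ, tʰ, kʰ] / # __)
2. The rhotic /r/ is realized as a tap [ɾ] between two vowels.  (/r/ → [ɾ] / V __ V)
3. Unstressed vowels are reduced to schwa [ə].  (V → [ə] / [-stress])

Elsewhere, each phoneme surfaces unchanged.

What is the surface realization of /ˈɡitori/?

[ˈɡitəɾə]

/i/ — between /ɡ/ and /t/; rule 3 does not apply here → [i].
/t/ — between /i/ and /o/; rule 1 does not apply here → [t].
/o/ meets the environment for rule 3 (in an unstressed syllable) → [ə].
/r/ (between /o/ and /i/): between two vowels, so rule 2 applies → [ɾ].
/i/ — word-final, in an unstressed syllable — surfaces as [ə] (rule 3).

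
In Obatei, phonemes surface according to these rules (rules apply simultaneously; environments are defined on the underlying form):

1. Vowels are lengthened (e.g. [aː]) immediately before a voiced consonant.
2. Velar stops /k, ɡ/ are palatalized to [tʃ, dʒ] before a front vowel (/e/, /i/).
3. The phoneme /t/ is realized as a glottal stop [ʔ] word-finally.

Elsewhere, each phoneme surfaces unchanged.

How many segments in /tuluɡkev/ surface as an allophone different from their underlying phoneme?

Segments that undergo a rule: /u/ → [uː] (rule 1); /u/ → [uː] (rule 1); /k/ → [tʃ] (rule 2); /e/ → [eː] (rule 1).
All other segments surface unchanged.

4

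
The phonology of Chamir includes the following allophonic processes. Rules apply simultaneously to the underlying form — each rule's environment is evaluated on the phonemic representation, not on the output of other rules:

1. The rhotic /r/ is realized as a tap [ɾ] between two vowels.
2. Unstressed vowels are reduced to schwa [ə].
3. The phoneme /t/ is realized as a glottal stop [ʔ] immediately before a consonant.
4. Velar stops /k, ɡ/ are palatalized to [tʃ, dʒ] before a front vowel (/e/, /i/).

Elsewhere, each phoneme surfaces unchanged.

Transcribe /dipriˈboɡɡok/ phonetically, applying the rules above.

[dəprəˈboɡɡək]

/d/ stays [d].
/i/ meets the environment for rule 2 (in an unstressed syllable) → [ə].
/p/ (between /i/ and /r/): no rule targets it → [p].
/r/ — between /p/ and /i/; rule 1 does not apply here → [r].
/i/ meets the environment for rule 2 (in an unstressed syllable) → [ə].
/b/ (between /i/ and /o/): no rule targets it → [b].
/o/ (between /b/ and /ɡ/) is in the target of rule 2 but the environment (in an unstressed syllable) is not met → [o].
/ɡ/ (between /o/ and /ɡ/) is in the target of rule 4 but the environment (before a front vowel) is not met → [ɡ].
/ɡ/ (between /ɡ/ and /o/): rule 4 targets it, but not before a front vowel → unchanged [ɡ].
/o/ (between /ɡ/ and /k/) occurs in an unstressed syllable → [ə] by rule 2.
/k/ — word-final; rule 4 does not apply here → [k].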